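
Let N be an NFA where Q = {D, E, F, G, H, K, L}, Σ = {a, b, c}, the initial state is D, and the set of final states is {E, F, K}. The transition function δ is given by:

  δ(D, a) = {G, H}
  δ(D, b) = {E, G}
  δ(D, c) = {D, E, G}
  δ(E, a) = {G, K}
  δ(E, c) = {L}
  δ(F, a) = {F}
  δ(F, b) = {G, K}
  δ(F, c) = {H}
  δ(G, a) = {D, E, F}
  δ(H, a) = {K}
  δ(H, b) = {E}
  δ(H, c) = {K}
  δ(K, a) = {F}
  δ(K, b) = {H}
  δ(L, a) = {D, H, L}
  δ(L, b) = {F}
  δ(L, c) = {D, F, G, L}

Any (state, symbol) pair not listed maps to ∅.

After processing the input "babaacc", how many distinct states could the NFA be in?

Start in {D}.
Read 'b': D→{E, G}; now {E, G}.
Read 'a': E→{G, K}, G→{D, E, F}; now {D, E, F, G, K}.
Read 'b': D→{E, G}, E→∅, F→{G, K}, G→∅, K→{H}; now {E, G, H, K}.
Read 'a': E→{G, K}, G→{D, E, F}, H→{K}, K→{F}; now {D, E, F, G, K}.
Read 'a': D→{G, H}, E→{G, K}, F→{F}, G→{D, E, F}, K→{F}; now {D, E, F, G, H, K}.
Read 'c': D→{D, E, G}, E→{L}, F→{H}, G→∅, H→{K}, K→∅; now {D, E, G, H, K, L}.
Read 'c': D→{D, E, G}, E→{L}, G→∅, H→{K}, K→∅, L→{D, F, G, L}; now {D, E, F, G, K, L}.
That set has 6 states.

6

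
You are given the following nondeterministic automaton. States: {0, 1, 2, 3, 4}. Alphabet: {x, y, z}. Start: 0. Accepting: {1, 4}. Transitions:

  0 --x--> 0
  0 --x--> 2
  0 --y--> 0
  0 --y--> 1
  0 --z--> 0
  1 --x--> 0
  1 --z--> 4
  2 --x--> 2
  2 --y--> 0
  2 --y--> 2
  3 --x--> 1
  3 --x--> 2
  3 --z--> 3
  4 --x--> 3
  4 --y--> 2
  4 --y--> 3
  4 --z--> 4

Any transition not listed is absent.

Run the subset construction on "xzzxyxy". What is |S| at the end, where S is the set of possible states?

Start in {0}.
Read 'x': 0→{0, 2}; now {0, 2}.
Read 'z': 0→{0}, 2→∅; now {0}.
Read 'z': 0→{0}; now {0}.
Read 'x': 0→{0, 2}; now {0, 2}.
Read 'y': 0→{0, 1}, 2→{0, 2}; now {0, 1, 2}.
Read 'x': 0→{0, 2}, 1→{0}, 2→{2}; now {0, 2}.
Read 'y': 0→{0, 1}, 2→{0, 2}; now {0, 1, 2}.
That set has 3 states.

3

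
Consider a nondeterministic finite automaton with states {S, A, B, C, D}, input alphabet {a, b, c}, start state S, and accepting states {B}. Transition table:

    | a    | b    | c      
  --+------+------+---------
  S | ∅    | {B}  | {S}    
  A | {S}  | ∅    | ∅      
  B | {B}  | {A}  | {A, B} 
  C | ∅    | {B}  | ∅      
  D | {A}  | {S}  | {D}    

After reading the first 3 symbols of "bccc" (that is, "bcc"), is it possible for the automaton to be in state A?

Start in {S}.
Read 'b': S→{B}; now {B}.
Read 'c': B→{A, B}; now {A, B}.
Read 'c': A→∅, B→{A, B}; now {A, B}.
State A is in {A, B}.

Yes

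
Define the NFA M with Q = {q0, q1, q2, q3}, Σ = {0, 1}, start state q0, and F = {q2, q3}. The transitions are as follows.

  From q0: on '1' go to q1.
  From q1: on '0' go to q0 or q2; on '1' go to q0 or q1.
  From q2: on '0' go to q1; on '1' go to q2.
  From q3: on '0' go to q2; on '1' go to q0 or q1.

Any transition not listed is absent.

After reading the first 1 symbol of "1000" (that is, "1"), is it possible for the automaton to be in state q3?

Start in {q0}.
Read '1': {q0} → {q1}.
State q3 is not in {q1}.

No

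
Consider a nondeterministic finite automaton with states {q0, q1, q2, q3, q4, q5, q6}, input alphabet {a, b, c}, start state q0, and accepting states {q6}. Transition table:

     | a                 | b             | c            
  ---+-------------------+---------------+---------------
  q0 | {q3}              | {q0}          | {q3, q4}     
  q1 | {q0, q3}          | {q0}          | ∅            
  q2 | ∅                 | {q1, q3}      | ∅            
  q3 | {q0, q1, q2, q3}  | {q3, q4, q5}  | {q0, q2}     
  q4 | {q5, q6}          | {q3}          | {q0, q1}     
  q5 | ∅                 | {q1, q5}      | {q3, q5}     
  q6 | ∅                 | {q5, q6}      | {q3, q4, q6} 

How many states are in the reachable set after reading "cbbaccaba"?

6

Start in {q0}.
Read 'c': q0→{q3, q4}; now {q3, q4}.
Read 'b': q3→{q3, q4, q5}, q4→{q3}; now {q3, q4, q5}.
Read 'b': q3→{q3, q4, q5}, q4→{q3}, q5→{q1, q5}; now {q1, q3, q4, q5}.
Read 'a': q1→{q0, q3}, q3→{q0, q1, q2, q3}, q4→{q5, q6}, q5→∅; now {q0, q1, q2, q3, q5, q6}.
Read 'c': q0→{q3, q4}, q1→∅, q2→∅, q3→{q0, q2}, q5→{q3, q5}, q6→{q3, q4, q6}; now {q0, q2, q3, q4, q5, q6}.
Read 'c': q0→{q3, q4}, q2→∅, q3→{q0, q2}, q4→{q0, q1}, q5→{q3, q5}, q6→{q3, q4, q6}; now {q0, q1, q2, q3, q4, q5, q6}.
Read 'a': q0→{q3}, q1→{q0, q3}, q2→∅, q3→{q0, q1, q2, q3}, q4→{q5, q6}, q5→∅, q6→∅; now {q0, q1, q2, q3, q5, q6}.
Read 'b': q0→{q0}, q1→{q0}, q2→{q1, q3}, q3→{q3, q4, q5}, q5→{q1, q5}, q6→{q5, q6}; now {q0, q1, q3, q4, q5, q6}.
Read 'a': q0→{q3}, q1→{q0, q3}, q3→{q0, q1, q2, q3}, q4→{q5, q6}, q5→∅, q6→∅; now {q0, q1, q2, q3, q5, q6}.
That set has 6 states.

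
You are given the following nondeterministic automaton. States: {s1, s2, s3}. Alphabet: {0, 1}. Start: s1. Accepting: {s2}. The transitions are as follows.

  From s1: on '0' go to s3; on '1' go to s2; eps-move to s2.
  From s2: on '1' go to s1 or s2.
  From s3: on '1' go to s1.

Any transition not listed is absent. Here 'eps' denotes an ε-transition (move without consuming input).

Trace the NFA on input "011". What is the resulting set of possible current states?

Start: ε-closure({s1}) = {s1, s2}.
Read '0': s1→{s3}, s2→∅; now {s3}.
Read '1': s3→{s1}; union {s1}; ε-closure = {s1, s2}.
Read '1': s1→{s2}, s2→{s1, s2}; now {s1, s2}.

{s1, s2}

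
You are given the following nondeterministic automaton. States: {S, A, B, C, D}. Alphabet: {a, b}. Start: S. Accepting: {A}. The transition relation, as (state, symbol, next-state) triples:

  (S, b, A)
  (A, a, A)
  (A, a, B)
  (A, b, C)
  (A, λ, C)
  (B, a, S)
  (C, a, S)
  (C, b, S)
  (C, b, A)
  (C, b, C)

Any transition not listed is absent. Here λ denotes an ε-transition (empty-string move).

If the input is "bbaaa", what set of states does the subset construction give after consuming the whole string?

Start in {S}.
Read 'b': {S} → {A, C}.
Read 'b': {A, C} → {S, A, C}.
Read 'a': {S, A, C} → {S, A, B, C}.
Read 'a': {S, A, B, C} → {S, A, B, C}.
Read 'a': {S, A, B, C} → {S, A, B, C}.

{S, A, B, C}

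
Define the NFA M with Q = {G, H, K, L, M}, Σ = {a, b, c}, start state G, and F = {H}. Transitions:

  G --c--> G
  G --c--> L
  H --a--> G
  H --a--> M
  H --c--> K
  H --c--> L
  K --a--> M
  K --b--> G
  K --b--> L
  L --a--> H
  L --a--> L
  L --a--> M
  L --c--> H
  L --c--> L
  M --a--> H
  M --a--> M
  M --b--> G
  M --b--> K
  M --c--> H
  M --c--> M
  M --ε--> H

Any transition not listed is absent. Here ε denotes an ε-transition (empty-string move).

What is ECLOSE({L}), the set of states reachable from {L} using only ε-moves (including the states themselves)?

Begin with {L}.
No ε-moves leave this set, so the closure equals the set itself.

{L}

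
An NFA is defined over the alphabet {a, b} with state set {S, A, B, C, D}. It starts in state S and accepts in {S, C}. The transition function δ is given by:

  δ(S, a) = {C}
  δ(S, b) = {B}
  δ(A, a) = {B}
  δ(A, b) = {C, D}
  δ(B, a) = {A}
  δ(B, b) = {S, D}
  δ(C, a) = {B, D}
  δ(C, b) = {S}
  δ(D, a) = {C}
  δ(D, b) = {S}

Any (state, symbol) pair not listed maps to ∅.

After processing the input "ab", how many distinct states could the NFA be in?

Start in {S}.
Read 'a': S→{C}; now {C}.
Read 'b': C→{S}; now {S}.
That set has 1 state.

1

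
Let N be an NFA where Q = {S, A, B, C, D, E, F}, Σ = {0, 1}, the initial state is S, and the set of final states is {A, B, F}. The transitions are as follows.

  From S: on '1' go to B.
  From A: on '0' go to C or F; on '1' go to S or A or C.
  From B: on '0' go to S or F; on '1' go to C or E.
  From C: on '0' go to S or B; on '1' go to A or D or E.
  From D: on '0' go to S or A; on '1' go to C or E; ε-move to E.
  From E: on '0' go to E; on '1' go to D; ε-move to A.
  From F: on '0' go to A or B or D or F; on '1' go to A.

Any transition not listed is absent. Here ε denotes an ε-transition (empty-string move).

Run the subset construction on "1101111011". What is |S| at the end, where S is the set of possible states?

6

Start in {S}.
Read '1': S→{B}; now {B}.
Read '1': B→{C, E}; union {C, E}; ε-closure = {A, C, E}.
Read '0': A→{C, F}, C→{S, B}, E→{E}; union {S, B, C, E, F}; ε-closure = {S, A, B, C, E, F}.
Read '1': S→{B}, A→{S, A, C}, B→{C, E}, C→{A, D, E}, E→{D}, F→{A}; now {S, A, B, C, D, E}.
Read '1': S→{B}, A→{S, A, C}, B→{C, E}, C→{A, D, E}, D→{C, E}, E→{D}; now {S, A, B, C, D, E}.
Read '1': S→{B}, A→{S, A, C}, B→{C, E}, C→{A, D, E}, D→{C, E}, E→{D}; now {S, A, B, C, D, E}.
Read '1': S→{B}, A→{S, A, C}, B→{C, E}, C→{A, D, E}, D→{C, E}, E→{D}; now {S, A, B, C, D, E}.
Read '0': S→∅, A→{C, F}, B→{S, F}, C→{S, B}, D→{S, A}, E→{E}; now {S, A, B, C, E, F}.
Read '1': S→{B}, A→{S, A, C}, B→{C, E}, C→{A, D, E}, E→{D}, F→{A}; now {S, A, B, C, D, E}.
Read '1': S→{B}, A→{S, A, C}, B→{C, E}, C→{A, D, E}, D→{C, E}, E→{D}; now {S, A, B, C, D, E}.
That set has 6 states.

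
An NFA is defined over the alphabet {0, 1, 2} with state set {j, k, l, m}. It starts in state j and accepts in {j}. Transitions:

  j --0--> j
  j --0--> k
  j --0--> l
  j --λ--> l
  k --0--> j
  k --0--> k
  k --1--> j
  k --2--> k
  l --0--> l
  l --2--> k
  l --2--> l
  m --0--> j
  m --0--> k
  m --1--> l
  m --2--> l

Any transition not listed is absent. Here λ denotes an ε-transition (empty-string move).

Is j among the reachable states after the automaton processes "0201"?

Yes

Start: ε-closure({j}) = {j, l}.
Read '0': j→{j, k, l}, l→{l}; now {j, k, l}.
Read '2': j→∅, k→{k}, l→{k, l}; now {k, l}.
Read '0': k→{j, k}, l→{l}; now {j, k, l}.
Read '1': j→∅, k→{j}, l→∅; union {j}; ε-closure = {j, l}.
State j is in {j, l}.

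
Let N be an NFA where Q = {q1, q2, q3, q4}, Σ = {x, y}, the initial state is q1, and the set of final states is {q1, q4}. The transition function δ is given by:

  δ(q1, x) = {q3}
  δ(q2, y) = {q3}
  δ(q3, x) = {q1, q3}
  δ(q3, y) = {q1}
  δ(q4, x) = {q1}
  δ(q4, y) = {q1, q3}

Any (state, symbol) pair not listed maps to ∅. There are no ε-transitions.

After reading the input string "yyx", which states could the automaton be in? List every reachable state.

Start in {q1}.
Read 'y': q1→∅; now ∅.
The set is empty and remains empty for the remaining 2 symbols.

∅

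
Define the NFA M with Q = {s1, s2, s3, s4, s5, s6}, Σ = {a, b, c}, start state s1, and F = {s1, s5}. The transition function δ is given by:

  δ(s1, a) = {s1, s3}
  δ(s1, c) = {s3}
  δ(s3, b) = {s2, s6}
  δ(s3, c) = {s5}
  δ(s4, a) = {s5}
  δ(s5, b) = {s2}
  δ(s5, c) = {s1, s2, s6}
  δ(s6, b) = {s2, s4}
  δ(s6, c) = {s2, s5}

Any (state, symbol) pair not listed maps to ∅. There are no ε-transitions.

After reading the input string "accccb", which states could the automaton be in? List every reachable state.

{s2, s4, s6}

Start in {s1}.
Read 'a': s1→{s1, s3}; now {s1, s3}.
Read 'c': s1→{s3}, s3→{s5}; now {s3, s5}.
Read 'c': s3→{s5}, s5→{s1, s2, s6}; now {s1, s2, s5, s6}.
Read 'c': s1→{s3}, s2→∅, s5→{s1, s2, s6}, s6→{s2, s5}; now {s1, s2, s3, s5, s6}.
Read 'c': s1→{s3}, s2→∅, s3→{s5}, s5→{s1, s2, s6}, s6→{s2, s5}; now {s1, s2, s3, s5, s6}.
Read 'b': s1→∅, s2→∅, s3→{s2, s6}, s5→{s2}, s6→{s2, s4}; now {s2, s4, s6}.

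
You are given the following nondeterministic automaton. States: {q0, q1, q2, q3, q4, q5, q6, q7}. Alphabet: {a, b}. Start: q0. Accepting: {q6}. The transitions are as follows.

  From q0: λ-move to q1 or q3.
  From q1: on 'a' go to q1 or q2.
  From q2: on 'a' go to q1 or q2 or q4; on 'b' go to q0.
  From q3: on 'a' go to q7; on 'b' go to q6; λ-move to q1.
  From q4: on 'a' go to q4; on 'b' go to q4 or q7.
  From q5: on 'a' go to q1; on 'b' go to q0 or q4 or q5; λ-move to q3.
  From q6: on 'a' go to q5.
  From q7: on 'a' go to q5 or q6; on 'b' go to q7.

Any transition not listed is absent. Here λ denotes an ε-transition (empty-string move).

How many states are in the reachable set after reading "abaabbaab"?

7

Start: ε-closure({q0}) = {q0, q1, q3}.
Read 'a': q0→∅, q1→{q1, q2}, q3→{q7}; now {q1, q2, q7}.
Read 'b': q1→∅, q2→{q0}, q7→{q7}; union {q0, q7}; ε-closure = {q0, q1, q3, q7}.
Read 'a': q0→∅, q1→{q1, q2}, q3→{q7}, q7→{q5, q6}; union {q1, q2, q5, q6, q7}; ε-closure = {q1, q2, q3, q5, q6, q7}.
Read 'a': q1→{q1, q2}, q2→{q1, q2, q4}, q3→{q7}, q5→{q1}, q6→{q5}, q7→{q5, q6}; union {q1, q2, q4, q5, q6, q7}; ε-closure = {q1, q2, q3, q4, q5, q6, q7}.
Read 'b': q1→∅, q2→{q0}, q3→{q6}, q4→{q4, q7}, q5→{q0, q4, q5}, q6→∅, q7→{q7}; union {q0, q4, q5, q6, q7}; ε-closure = {q0, q1, q3, q4, q5, q6, q7}.
Read 'b': q0→∅, q1→∅, q3→{q6}, q4→{q4, q7}, q5→{q0, q4, q5}, q6→∅, q7→{q7}; union {q0, q4, q5, q6, q7}; ε-closure = {q0, q1, q3, q4, q5, q6, q7}.
Read 'a': q0→∅, q1→{q1, q2}, q3→{q7}, q4→{q4}, q5→{q1}, q6→{q5}, q7→{q5, q6}; union {q1, q2, q4, q5, q6, q7}; ε-closure = {q1, q2, q3, q4, q5, q6, q7}.
Read 'a': q1→{q1, q2}, q2→{q1, q2, q4}, q3→{q7}, q4→{q4}, q5→{q1}, q6→{q5}, q7→{q5, q6}; union {q1, q2, q4, q5, q6, q7}; ε-closure = {q1, q2, q3, q4, q5, q6, q7}.
Read 'b': q1→∅, q2→{q0}, q3→{q6}, q4→{q4, q7}, q5→{q0, q4, q5}, q6→∅, q7→{q7}; union {q0, q4, q5, q6, q7}; ε-closure = {q0, q1, q3, q4, q5, q6, q7}.
That set has 7 states.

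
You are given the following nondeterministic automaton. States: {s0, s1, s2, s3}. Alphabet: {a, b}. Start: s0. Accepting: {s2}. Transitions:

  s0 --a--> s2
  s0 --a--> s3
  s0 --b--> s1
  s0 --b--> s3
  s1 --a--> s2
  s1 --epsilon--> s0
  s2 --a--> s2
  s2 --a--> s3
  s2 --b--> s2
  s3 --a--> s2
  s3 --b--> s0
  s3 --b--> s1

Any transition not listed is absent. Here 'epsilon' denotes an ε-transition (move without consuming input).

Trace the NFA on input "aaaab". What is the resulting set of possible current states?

Start in {s0}.
Read 'a': {s0} → {s2, s3}.
Read 'a': {s2, s3} → {s2, s3}.
Read 'a': {s2, s3} → {s2, s3}.
Read 'a': {s2, s3} → {s2, s3}.
Read 'b': {s2, s3} → {s0, s1, s2}.

{s0, s1, s2}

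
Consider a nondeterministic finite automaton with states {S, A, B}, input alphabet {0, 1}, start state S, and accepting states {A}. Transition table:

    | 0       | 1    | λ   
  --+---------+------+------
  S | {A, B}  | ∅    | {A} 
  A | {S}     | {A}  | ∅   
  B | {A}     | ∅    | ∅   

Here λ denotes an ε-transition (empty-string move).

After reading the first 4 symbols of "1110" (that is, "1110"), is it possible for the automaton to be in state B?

Start: ε-closure({S}) = {S, A}.
Read '1': {S, A} → {A}.
Read '1': {A} → {A}.
Read '1': {A} → {A}.
Read '0': {A} → {S, A}.
State B is not in {S, A}.

No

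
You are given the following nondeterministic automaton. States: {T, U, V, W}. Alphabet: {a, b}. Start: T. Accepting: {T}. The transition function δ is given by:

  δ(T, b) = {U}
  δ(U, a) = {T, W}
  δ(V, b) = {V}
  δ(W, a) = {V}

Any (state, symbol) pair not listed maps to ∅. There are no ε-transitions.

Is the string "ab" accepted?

Start in {T}.
Read 'a': {T} → ∅.
The set is empty and remains empty for the remaining 1 symbol.
The final set ∅ contains no accepting state.

No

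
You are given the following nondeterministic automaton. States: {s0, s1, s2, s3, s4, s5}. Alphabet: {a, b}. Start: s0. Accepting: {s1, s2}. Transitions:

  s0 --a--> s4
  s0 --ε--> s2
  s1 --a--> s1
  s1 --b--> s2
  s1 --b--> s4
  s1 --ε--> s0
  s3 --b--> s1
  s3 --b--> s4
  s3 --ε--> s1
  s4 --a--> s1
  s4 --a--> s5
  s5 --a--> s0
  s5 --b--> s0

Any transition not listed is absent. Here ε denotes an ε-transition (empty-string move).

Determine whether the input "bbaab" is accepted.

No

Start: ε-closure({s0}) = {s0, s2}.
Read 'b': {s0, s2} → ∅.
The set is empty and remains empty for the remaining 4 symbols.
The final set ∅ contains no accepting state.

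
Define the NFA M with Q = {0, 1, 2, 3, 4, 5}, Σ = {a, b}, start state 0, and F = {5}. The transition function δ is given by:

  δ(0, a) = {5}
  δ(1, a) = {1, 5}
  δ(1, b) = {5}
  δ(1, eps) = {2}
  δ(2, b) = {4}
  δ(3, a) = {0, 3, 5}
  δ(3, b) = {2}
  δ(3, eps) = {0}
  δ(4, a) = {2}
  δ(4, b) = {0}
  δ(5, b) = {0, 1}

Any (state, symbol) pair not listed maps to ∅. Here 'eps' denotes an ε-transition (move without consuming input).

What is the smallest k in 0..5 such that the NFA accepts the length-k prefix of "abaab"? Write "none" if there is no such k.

Start in {0}.
Read 'a': {0} → {5}.
None of the earlier sets intersect F, but {5} does.

1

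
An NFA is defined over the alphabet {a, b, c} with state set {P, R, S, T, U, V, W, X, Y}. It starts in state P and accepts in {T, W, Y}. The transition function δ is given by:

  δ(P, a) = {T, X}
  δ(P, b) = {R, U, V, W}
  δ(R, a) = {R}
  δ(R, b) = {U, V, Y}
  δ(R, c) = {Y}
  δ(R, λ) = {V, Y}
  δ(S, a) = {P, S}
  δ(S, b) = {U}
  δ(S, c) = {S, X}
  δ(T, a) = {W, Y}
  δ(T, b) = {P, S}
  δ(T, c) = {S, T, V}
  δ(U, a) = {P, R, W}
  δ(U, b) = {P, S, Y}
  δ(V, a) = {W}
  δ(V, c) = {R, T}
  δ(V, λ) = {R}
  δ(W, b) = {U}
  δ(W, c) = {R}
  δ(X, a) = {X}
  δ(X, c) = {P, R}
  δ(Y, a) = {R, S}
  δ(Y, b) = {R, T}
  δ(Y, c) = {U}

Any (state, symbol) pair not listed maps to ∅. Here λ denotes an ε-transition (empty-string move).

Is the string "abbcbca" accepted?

Start in {P}.
Read 'a': {P} → {T, X}.
Read 'b': {T, X} → {P, S}.
Read 'b': {P, S} → {R, U, V, W, Y}.
Read 'c': {R, U, V, W, Y} → {R, T, U, V, Y}.
Read 'b': {R, T, U, V, Y} → {P, R, S, T, U, V, Y}.
Read 'c': {P, R, S, T, U, V, Y} → {R, S, T, U, V, X, Y}.
Read 'a': {R, S, T, U, V, X, Y} → {P, R, S, V, W, X, Y}.
The final set {P, R, S, V, W, X, Y} contains the accepting states W, Y.

Yes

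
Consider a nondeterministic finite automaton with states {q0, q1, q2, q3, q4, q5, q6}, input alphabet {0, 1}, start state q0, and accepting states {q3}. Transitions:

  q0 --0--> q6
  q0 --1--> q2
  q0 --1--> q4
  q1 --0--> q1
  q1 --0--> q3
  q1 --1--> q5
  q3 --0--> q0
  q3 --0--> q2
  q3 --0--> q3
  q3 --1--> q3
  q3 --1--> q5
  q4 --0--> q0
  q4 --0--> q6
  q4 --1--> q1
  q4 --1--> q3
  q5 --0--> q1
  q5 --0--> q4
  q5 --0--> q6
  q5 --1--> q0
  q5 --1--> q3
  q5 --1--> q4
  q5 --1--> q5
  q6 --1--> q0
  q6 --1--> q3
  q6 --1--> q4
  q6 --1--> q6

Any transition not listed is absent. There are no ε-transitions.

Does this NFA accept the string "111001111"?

Start in {q0}.
Read '1': q0→{q2, q4}; now {q2, q4}.
Read '1': q2→∅, q4→{q1, q3}; now {q1, q3}.
Read '1': q1→{q5}, q3→{q3, q5}; now {q3, q5}.
Read '0': q3→{q0, q2, q3}, q5→{q1, q4, q6}; now {q0, q1, q2, q3, q4, q6}.
Read '0': q0→{q6}, q1→{q1, q3}, q2→∅, q3→{q0, q2, q3}, q4→{q0, q6}, q6→∅; now {q0, q1, q2, q3, q6}.
Read '1': q0→{q2, q4}, q1→{q5}, q2→∅, q3→{q3, q5}, q6→{q0, q3, q4, q6}; now {q0, q2, q3, q4, q5, q6}.
Read '1': q0→{q2, q4}, q2→∅, q3→{q3, q5}, q4→{q1, q3}, q5→{q0, q3, q4, q5}, q6→{q0, q3, q4, q6}; now {q0, q1, q2, q3, q4, q5, q6}.
Read '1': q0→{q2, q4}, q1→{q5}, q2→∅, q3→{q3, q5}, q4→{q1, q3}, q5→{q0, q3, q4, q5}, q6→{q0, q3, q4, q6}; now {q0, q1, q2, q3, q4, q5, q6}.
Read '1': q0→{q2, q4}, q1→{q5}, q2→∅, q3→{q3, q5}, q4→{q1, q3}, q5→{q0, q3, q4, q5}, q6→{q0, q3, q4, q6}; now {q0, q1, q2, q3, q4, q5, q6}.
The final set {q0, q1, q2, q3, q4, q5, q6} contains the accepting state q3.

Yes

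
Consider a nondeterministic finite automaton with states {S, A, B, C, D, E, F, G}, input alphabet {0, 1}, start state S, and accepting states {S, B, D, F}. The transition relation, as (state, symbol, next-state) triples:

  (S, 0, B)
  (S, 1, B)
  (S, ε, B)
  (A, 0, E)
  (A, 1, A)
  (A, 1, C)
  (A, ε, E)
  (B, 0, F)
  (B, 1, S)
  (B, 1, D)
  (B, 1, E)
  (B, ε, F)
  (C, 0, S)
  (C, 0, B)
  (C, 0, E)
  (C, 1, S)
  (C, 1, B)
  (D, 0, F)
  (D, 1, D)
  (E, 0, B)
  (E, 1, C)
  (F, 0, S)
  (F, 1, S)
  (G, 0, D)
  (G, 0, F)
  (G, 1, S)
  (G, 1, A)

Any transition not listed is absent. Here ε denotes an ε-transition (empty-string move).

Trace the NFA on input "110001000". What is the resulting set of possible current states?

{S, B, F}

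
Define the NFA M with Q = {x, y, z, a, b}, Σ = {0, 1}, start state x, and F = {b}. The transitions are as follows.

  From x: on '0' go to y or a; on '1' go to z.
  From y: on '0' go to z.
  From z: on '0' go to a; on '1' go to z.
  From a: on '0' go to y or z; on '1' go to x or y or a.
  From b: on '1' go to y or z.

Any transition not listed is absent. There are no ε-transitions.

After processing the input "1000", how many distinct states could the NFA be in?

2

Start in {x}.
Read '1': x→{z}; now {z}.
Read '0': z→{a}; now {a}.
Read '0': a→{y, z}; now {y, z}.
Read '0': y→{z}, z→{a}; now {z, a}.
That set has 2 states.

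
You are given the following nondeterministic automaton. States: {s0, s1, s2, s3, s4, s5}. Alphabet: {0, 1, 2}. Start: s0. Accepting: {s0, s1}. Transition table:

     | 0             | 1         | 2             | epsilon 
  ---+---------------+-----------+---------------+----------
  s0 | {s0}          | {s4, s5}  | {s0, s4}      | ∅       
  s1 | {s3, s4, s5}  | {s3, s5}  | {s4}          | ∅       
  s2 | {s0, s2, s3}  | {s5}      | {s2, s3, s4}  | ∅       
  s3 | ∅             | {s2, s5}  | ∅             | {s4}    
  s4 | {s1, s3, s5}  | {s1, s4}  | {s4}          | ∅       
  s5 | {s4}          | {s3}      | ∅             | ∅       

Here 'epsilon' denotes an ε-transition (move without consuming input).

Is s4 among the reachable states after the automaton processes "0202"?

Yes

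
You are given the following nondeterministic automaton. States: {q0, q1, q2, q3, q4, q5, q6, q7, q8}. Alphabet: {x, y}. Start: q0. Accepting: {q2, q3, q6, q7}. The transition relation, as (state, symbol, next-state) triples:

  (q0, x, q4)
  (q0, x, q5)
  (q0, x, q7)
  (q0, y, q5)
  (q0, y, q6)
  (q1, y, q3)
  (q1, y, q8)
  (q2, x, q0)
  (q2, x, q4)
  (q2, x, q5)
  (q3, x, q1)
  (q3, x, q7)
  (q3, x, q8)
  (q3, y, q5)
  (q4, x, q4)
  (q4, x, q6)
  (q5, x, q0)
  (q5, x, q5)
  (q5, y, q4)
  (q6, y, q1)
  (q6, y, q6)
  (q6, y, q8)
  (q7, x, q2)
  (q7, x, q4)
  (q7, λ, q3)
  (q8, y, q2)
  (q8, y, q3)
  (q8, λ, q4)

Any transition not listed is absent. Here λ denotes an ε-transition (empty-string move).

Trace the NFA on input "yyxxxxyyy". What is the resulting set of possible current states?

{q1, q2, q3, q4, q5, q6, q8}

Start in {q0}.
Read 'y': q0→{q5, q6}; now {q5, q6}.
Read 'y': q5→{q4}, q6→{q1, q6, q8}; now {q1, q4, q6, q8}.
Read 'x': q1→∅, q4→{q4, q6}, q6→∅, q8→∅; now {q4, q6}.
Read 'x': q4→{q4, q6}, q6→∅; now {q4, q6}.
Read 'x': q4→{q4, q6}, q6→∅; now {q4, q6}.
Read 'x': q4→{q4, q6}, q6→∅; now {q4, q6}.
Read 'y': q4→∅, q6→{q1, q6, q8}; union {q1, q6, q8}; ε-closure = {q1, q4, q6, q8}.
Read 'y': q1→{q3, q8}, q4→∅, q6→{q1, q6, q8}, q8→{q2, q3}; union {q1, q2, q3, q6, q8}; ε-closure = {q1, q2, q3, q4, q6, q8}.
Read 'y': q1→{q3, q8}, q2→∅, q3→{q5}, q4→∅, q6→{q1, q6, q8}, q8→{q2, q3}; union {q1, q2, q3, q5, q6, q8}; ε-closure = {q1, q2, q3, q4, q5, q6, q8}.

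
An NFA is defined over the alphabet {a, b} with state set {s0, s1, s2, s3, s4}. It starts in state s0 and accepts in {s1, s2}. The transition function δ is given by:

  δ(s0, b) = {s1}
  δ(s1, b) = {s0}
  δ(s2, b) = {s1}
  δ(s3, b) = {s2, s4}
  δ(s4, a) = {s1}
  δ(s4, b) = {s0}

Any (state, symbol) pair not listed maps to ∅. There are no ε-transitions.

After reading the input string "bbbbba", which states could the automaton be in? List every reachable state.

Start in {s0}.
Read 'b': {s0} → {s1}.
Read 'b': {s1} → {s0}.
Read 'b': {s0} → {s1}.
Read 'b': {s1} → {s0}.
Read 'b': {s0} → {s1}.
Read 'a': {s1} → ∅.

∅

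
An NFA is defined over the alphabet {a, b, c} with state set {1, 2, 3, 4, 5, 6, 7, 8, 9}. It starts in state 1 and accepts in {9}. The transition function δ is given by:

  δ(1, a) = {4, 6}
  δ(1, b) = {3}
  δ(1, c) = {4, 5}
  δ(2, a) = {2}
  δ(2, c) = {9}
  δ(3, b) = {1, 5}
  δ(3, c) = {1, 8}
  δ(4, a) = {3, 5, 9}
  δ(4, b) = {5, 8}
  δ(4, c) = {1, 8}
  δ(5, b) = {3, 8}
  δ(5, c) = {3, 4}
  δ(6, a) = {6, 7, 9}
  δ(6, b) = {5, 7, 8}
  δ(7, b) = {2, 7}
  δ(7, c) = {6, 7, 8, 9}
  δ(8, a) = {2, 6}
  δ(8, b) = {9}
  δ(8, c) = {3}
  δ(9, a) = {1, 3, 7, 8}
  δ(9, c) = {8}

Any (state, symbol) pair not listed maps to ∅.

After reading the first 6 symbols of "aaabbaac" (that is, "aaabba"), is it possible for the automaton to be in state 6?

Start in {1}.
Read 'a': 1→{4, 6}; now {4, 6}.
Read 'a': 4→{3, 5, 9}, 6→{6, 7, 9}; now {3, 5, 6, 7, 9}.
Read 'a': 3→∅, 5→∅, 6→{6, 7, 9}, 7→∅, 9→{1, 3, 7, 8}; now {1, 3, 6, 7, 8, 9}.
Read 'b': 1→{3}, 3→{1, 5}, 6→{5, 7, 8}, 7→{2, 7}, 8→{9}, 9→∅; now {1, 2, 3, 5, 7, 8, 9}.
Read 'b': 1→{3}, 2→∅, 3→{1, 5}, 5→{3, 8}, 7→{2, 7}, 8→{9}, 9→∅; now {1, 2, 3, 5, 7, 8, 9}.
Read 'a': 1→{4, 6}, 2→{2}, 3→∅, 5→∅, 7→∅, 8→{2, 6}, 9→{1, 3, 7, 8}; now {1, 2, 3, 4, 6, 7, 8}.
State 6 is in {1, 2, 3, 4, 6, 7, 8}.

Yes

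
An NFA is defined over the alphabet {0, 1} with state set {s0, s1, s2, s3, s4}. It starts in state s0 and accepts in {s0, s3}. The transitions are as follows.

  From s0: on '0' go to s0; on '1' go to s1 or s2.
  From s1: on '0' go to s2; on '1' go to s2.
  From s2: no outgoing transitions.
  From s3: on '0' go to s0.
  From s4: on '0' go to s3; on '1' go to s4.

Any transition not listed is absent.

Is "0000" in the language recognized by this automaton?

Yes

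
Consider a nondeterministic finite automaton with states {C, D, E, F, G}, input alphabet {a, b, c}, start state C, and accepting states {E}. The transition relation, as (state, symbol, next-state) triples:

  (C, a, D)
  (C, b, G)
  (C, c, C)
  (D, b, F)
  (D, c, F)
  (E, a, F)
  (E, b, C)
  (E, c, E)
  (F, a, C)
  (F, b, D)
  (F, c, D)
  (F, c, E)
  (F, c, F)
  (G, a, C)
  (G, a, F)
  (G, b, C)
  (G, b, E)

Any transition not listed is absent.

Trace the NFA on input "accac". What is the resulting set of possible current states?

{C, D, E, F}

Start in {C}.
Read 'a': C→{D}; now {D}.
Read 'c': D→{F}; now {F}.
Read 'c': F→{D, E, F}; now {D, E, F}.
Read 'a': D→∅, E→{F}, F→{C}; now {C, F}.
Read 'c': C→{C}, F→{D, E, F}; now {C, D, E, F}.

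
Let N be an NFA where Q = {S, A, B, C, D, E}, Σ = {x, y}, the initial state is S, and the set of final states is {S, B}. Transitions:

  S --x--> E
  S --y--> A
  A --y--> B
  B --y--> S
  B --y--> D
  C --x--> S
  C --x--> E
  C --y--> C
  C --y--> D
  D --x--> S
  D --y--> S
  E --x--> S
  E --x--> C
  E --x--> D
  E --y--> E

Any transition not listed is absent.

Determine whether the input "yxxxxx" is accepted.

Start in {S}.
Read 'y': {S} → {A}.
Read 'x': {A} → ∅.
The set is empty and remains empty for the remaining 4 symbols.
The final set ∅ contains no accepting state.

No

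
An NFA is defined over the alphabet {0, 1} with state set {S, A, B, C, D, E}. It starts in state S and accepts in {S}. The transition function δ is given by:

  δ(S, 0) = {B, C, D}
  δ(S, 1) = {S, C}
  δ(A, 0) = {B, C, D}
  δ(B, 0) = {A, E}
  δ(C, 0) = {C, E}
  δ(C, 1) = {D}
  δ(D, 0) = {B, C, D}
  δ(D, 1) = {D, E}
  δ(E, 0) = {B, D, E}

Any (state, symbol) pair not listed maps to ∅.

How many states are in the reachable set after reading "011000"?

Start in {S}.
Read '0': S→{B, C, D}; now {B, C, D}.
Read '1': B→∅, C→{D}, D→{D, E}; now {D, E}.
Read '1': D→{D, E}, E→∅; now {D, E}.
Read '0': D→{B, C, D}, E→{B, D, E}; now {B, C, D, E}.
Read '0': B→{A, E}, C→{C, E}, D→{B, C, D}, E→{B, D, E}; now {A, B, C, D, E}.
Read '0': A→{B, C, D}, B→{A, E}, C→{C, E}, D→{B, C, D}, E→{B, D, E}; now {A, B, C, D, E}.
That set has 5 states.

5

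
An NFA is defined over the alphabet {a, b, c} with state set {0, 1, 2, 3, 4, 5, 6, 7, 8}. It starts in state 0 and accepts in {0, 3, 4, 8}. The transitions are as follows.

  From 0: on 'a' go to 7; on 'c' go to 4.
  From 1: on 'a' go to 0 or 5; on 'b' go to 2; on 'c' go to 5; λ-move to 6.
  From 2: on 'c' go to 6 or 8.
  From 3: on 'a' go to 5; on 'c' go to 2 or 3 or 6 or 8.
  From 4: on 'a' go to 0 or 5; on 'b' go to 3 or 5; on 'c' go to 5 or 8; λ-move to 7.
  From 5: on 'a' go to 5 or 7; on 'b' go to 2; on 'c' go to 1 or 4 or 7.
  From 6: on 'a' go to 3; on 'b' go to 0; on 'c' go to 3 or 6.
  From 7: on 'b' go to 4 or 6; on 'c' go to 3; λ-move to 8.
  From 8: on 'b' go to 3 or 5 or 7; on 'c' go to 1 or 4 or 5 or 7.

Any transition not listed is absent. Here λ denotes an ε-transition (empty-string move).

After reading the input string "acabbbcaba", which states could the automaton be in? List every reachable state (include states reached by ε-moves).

{0, 3, 5, 7, 8}

Start in {0}.
Read 'a': 0→{7}; union {7}; ε-closure = {7, 8}.
Read 'c': 7→{3}, 8→{1, 4, 5, 7}; union {1, 3, 4, 5, 7}; ε-closure = {1, 3, 4, 5, 6, 7, 8}.
Read 'a': 1→{0, 5}, 3→{5}, 4→{0, 5}, 5→{5, 7}, 6→{3}, 7→∅, 8→∅; union {0, 3, 5, 7}; ε-closure = {0, 3, 5, 7, 8}.
Read 'b': 0→∅, 3→∅, 5→{2}, 7→{4, 6}, 8→{3, 5, 7}; union {2, 3, 4, 5, 6, 7}; ε-closure = {2, 3, 4, 5, 6, 7, 8}.
Read 'b': 2→∅, 3→∅, 4→{3, 5}, 5→{2}, 6→{0}, 7→{4, 6}, 8→{3, 5, 7}; union {0, 2, 3, 4, 5, 6, 7}; ε-closure = {0, 2, 3, 4, 5, 6, 7, 8}.
Read 'b': 0→∅, 2→∅, 3→∅, 4→{3, 5}, 5→{2}, 6→{0}, 7→{4, 6}, 8→{3, 5, 7}; union {0, 2, 3, 4, 5, 6, 7}; ε-closure = {0, 2, 3, 4, 5, 6, 7, 8}.
Read 'c': 0→{4}, 2→{6, 8}, 3→{2, 3, 6, 8}, 4→{5, 8}, 5→{1, 4, 7}, 6→{3, 6}, 7→{3}, 8→{1, 4, 5, 7}; now {1, 2, 3, 4, 5, 6, 7, 8}.
Read 'a': 1→{0, 5}, 2→∅, 3→{5}, 4→{0, 5}, 5→{5, 7}, 6→{3}, 7→∅, 8→∅; union {0, 3, 5, 7}; ε-closure = {0, 3, 5, 7, 8}.
Read 'b': 0→∅, 3→∅, 5→{2}, 7→{4, 6}, 8→{3, 5, 7}; union {2, 3, 4, 5, 6, 7}; ε-closure = {2, 3, 4, 5, 6, 7, 8}.
Read 'a': 2→∅, 3→{5}, 4→{0, 5}, 5→{5, 7}, 6→{3}, 7→∅, 8→∅; union {0, 3, 5, 7}; ε-closure = {0, 3, 5, 7, 8}.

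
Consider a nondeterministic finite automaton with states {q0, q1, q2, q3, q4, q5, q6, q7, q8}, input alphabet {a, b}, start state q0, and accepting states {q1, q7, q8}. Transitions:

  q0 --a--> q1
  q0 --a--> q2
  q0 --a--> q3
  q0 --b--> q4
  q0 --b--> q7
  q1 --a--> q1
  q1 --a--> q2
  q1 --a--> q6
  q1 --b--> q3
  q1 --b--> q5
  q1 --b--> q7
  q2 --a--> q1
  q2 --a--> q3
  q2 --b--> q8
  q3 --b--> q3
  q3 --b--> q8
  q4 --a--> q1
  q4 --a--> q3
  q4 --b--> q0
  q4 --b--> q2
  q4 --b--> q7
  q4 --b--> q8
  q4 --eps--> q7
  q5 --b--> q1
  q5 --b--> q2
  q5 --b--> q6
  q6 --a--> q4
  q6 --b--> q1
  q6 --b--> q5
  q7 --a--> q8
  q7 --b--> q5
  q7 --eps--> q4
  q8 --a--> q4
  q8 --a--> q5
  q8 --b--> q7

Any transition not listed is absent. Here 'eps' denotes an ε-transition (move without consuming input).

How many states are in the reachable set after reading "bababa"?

Start in {q0}.
Read 'b': q0→{q4, q7}; now {q4, q7}.
Read 'a': q4→{q1, q3}, q7→{q8}; now {q1, q3, q8}.
Read 'b': q1→{q3, q5, q7}, q3→{q3, q8}, q8→{q7}; union {q3, q5, q7, q8}; ε-closure = {q3, q4, q5, q7, q8}.
Read 'a': q3→∅, q4→{q1, q3}, q5→∅, q7→{q8}, q8→{q4, q5}; union {q1, q3, q4, q5, q8}; ε-closure = {q1, q3, q4, q5, q7, q8}.
Read 'b': q1→{q3, q5, q7}, q3→{q3, q8}, q4→{q0, q2, q7, q8}, q5→{q1, q2, q6}, q7→{q5}, q8→{q7}; union {q0, q1, q2, q3, q5, q6, q7, q8}; ε-closure = {q0, q1, q2, q3, q4, q5, q6, q7, q8}.
Read 'a': q0→{q1, q2, q3}, q1→{q1, q2, q6}, q2→{q1, q3}, q3→∅, q4→{q1, q3}, q5→∅, q6→{q4}, q7→{q8}, q8→{q4, q5}; union {q1, q2, q3, q4, q5, q6, q8}; ε-closure = {q1, q2, q3, q4, q5, q6, q7, q8}.
That set has 8 states.

8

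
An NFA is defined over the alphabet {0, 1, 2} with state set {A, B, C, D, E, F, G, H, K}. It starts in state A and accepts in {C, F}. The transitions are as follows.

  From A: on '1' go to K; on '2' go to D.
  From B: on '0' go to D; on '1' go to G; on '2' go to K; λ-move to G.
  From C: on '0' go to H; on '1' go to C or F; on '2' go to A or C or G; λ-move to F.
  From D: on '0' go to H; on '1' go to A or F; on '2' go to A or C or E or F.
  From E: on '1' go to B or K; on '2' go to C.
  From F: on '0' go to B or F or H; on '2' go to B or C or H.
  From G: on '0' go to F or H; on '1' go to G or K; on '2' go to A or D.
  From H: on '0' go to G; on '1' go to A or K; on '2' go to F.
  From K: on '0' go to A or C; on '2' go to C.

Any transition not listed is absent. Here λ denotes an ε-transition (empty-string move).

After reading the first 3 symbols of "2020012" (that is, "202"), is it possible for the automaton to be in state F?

Start in {A}.
Read '2': A→{D}; now {D}.
Read '0': D→{H}; now {H}.
Read '2': H→{F}; now {F}.
State F is in {F}.

Yes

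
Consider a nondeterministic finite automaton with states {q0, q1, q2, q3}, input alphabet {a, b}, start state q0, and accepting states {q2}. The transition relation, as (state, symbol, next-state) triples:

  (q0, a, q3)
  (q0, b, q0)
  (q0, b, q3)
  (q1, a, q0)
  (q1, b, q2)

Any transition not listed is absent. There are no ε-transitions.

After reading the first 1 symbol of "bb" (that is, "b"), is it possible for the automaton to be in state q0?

Start in {q0}.
Read 'b': {q0} → {q0, q3}.
State q0 is in {q0, q3}.

Yes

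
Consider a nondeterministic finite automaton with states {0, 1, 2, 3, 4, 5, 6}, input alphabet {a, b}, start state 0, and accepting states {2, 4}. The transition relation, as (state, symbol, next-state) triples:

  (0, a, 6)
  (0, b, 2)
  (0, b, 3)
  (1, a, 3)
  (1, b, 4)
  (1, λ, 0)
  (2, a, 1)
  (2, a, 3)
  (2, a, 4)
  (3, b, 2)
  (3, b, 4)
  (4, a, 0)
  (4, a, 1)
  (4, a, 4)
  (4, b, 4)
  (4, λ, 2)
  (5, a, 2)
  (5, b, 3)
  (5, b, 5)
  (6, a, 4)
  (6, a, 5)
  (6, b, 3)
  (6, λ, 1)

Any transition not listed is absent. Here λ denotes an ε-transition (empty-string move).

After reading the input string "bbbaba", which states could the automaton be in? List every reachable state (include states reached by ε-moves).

Start in {0}.
Read 'b': 0→{2, 3}; now {2, 3}.
Read 'b': 2→∅, 3→{2, 4}; now {2, 4}.
Read 'b': 2→∅, 4→{4}; union {4}; ε-closure = {2, 4}.
Read 'a': 2→{1, 3, 4}, 4→{0, 1, 4}; union {0, 1, 3, 4}; ε-closure = {0, 1, 2, 3, 4}.
Read 'b': 0→{2, 3}, 1→{4}, 2→∅, 3→{2, 4}, 4→{4}; now {2, 3, 4}.
Read 'a': 2→{1, 3, 4}, 3→∅, 4→{0, 1, 4}; union {0, 1, 3, 4}; ε-closure = {0, 1, 2, 3, 4}.

{0, 1, 2, 3, 4}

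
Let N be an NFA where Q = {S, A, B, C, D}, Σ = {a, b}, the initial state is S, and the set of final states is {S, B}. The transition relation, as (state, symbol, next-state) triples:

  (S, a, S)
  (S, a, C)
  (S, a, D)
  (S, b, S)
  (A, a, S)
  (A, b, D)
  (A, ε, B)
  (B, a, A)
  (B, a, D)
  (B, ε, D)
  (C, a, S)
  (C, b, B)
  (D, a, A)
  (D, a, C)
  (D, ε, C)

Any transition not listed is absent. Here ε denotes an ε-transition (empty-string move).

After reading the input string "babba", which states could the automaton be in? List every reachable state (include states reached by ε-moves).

{S, A, B, C, D}

Start in {S}.
Read 'b': S→{S}; now {S}.
Read 'a': S→{S, C, D}; now {S, C, D}.
Read 'b': S→{S}, C→{B}, D→∅; union {S, B}; ε-closure = {S, B, C, D}.
Read 'b': S→{S}, B→∅, C→{B}, D→∅; union {S, B}; ε-closure = {S, B, C, D}.
Read 'a': S→{S, C, D}, B→{A, D}, C→{S}, D→{A, C}; union {S, A, C, D}; ε-closure = {S, A, B, C, D}.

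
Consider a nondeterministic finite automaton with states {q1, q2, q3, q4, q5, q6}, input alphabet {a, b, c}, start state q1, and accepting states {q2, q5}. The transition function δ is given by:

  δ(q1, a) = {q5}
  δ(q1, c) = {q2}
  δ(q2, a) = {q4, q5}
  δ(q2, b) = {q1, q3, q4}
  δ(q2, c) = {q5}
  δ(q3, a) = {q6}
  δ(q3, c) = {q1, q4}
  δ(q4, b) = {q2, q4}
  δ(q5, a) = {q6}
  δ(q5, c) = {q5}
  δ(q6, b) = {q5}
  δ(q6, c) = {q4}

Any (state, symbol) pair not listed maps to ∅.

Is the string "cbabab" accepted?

Yes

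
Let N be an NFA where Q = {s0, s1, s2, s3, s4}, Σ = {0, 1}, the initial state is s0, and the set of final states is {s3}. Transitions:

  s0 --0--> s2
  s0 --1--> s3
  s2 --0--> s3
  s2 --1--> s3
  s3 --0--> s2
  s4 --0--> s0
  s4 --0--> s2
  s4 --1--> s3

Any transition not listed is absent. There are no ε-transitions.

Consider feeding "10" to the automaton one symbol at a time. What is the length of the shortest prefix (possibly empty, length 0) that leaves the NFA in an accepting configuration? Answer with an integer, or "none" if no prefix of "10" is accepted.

Start in {s0}.
Read '1': s0→{s3}; now {s3}.
None of the earlier sets intersect F, but {s3} does.

1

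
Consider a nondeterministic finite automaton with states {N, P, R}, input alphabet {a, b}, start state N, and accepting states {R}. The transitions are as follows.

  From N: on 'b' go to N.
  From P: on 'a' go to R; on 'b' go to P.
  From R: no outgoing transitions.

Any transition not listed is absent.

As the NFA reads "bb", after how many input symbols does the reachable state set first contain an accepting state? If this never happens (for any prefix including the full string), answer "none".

none

Start in {N}.
Read 'b': {N} → {N}.
Read 'b': {N} → {N}.
No reachable set along the way intersects F.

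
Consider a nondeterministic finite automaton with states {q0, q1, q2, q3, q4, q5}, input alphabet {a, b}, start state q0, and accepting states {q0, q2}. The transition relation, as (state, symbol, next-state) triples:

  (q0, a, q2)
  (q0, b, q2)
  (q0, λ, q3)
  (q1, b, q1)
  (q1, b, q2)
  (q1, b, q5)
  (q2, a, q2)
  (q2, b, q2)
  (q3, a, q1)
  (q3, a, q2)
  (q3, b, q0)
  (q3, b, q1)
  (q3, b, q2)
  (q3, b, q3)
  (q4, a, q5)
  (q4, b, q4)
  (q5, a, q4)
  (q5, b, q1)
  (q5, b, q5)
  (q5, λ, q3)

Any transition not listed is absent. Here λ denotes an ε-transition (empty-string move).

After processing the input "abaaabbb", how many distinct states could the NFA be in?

Start: ε-closure({q0}) = {q0, q3}.
Read 'a': {q0, q3} → {q1, q2}.
Read 'b': {q1, q2} → {q1, q2, q3, q5}.
Read 'a': {q1, q2, q3, q5} → {q1, q2, q4}.
Read 'a': {q1, q2, q4} → {q2, q3, q5}.
Read 'a': {q2, q3, q5} → {q1, q2, q4}.
Read 'b': {q1, q2, q4} → {q1, q2, q3, q4, q5}.
Read 'b': {q1, q2, q3, q4, q5} → {q0, q1, q2, q3, q4, q5}.
Read 'b': {q0, q1, q2, q3, q4, q5} → {q0, q1, q2, q3, q4, q5}.
That set has 6 states.

6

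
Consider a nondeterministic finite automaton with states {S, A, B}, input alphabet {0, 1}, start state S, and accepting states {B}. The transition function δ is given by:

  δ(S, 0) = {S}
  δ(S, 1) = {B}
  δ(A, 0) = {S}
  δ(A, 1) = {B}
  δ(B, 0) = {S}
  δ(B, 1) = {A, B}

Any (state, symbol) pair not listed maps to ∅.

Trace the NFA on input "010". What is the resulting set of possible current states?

{S}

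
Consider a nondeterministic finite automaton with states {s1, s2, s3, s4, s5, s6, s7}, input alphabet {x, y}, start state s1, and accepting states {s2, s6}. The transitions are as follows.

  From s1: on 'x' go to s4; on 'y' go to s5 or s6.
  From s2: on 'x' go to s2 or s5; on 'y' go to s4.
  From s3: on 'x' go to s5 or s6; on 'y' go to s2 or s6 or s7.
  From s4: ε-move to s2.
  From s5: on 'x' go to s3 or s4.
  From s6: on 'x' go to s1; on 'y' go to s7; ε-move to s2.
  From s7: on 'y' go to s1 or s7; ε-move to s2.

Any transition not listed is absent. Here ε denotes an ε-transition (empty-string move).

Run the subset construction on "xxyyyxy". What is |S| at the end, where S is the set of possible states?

Start in {s1}.
Read 'x': {s1} → {s2, s4}.
Read 'x': {s2, s4} → {s2, s5}.
Read 'y': {s2, s5} → {s2, s4}.
Read 'y': {s2, s4} → {s2, s4}.
Read 'y': {s2, s4} → {s2, s4}.
Read 'x': {s2, s4} → {s2, s5}.
Read 'y': {s2, s5} → {s2, s4}.
That set has 2 states.

2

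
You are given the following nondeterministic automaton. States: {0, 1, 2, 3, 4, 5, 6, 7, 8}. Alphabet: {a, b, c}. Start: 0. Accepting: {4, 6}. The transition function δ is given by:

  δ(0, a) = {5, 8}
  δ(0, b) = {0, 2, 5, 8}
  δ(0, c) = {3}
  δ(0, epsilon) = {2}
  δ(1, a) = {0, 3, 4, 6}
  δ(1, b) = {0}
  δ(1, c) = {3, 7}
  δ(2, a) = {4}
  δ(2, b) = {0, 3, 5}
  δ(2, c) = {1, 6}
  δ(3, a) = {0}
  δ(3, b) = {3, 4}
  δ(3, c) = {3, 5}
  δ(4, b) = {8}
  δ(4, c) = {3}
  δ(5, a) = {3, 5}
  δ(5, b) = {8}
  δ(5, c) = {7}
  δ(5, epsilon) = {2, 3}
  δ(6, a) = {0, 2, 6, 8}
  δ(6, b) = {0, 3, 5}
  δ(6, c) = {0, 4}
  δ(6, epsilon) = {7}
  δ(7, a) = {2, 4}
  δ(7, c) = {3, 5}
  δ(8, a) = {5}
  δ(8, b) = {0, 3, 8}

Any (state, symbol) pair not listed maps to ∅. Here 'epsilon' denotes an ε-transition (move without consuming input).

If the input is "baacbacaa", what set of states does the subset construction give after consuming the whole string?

Start: ε-closure({0}) = {0, 2}.
Read 'b': {0, 2} → {0, 2, 3, 5, 8}.
Read 'a': {0, 2, 3, 5, 8} → {0, 2, 3, 4, 5, 8}.
Read 'a': {0, 2, 3, 4, 5, 8} → {0, 2, 3, 4, 5, 8}.
Read 'c': {0, 2, 3, 4, 5, 8} → {1, 2, 3, 5, 6, 7}.
Read 'b': {1, 2, 3, 5, 6, 7} → {0, 2, 3, 4, 5, 8}.
Read 'a': {0, 2, 3, 4, 5, 8} → {0, 2, 3, 4, 5, 8}.
Read 'c': {0, 2, 3, 4, 5, 8} → {1, 2, 3, 5, 6, 7}.
Read 'a': {1, 2, 3, 5, 6, 7} → {0, 2, 3, 4, 5, 6, 7, 8}.
Read 'a': {0, 2, 3, 4, 5, 6, 7, 8} → {0, 2, 3, 4, 5, 6, 7, 8}.

{0, 2, 3, 4, 5, 6, 7, 8}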